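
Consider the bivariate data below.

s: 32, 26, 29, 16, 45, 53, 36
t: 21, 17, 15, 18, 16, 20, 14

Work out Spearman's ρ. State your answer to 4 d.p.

Rank s: 4, 2, 3, 1, 6, 7, 5
Rank t: 7, 4, 2, 5, 3, 6, 1
d = rank(s) − rank(t): -3, -2, 1, -4, 3, 1, 4; Σd² = 56
ρ = 1 − 6Σd² / [n(n²−1)] = 1 − 6×56 / (7×48) = 1 − 336/336 ≈ 0.0000

0.0000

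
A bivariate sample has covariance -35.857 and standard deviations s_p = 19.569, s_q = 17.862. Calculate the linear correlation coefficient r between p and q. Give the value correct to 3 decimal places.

-0.103

r = Cov(p,q) / (s_p · s_q) = -35.857 / (19.569 × 17.862)
  = -35.857 / 349.5415 ≈ -0.103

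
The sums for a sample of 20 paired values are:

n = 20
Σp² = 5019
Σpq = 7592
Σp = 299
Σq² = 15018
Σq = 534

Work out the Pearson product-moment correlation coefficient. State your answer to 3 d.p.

r = (nΣpq − ΣpΣq) / √[(nΣp² − (Σp)²)(nΣq² − (Σq)²)]
Numerator: 20×7592 − 299×534 = -7826
Denominator: √[(100380 − 89401)(300360 − 285156)] = √[10979 × 15204] = 12919.9348
r = -7826 / 12919.9348 ≈ -0.606

-0.606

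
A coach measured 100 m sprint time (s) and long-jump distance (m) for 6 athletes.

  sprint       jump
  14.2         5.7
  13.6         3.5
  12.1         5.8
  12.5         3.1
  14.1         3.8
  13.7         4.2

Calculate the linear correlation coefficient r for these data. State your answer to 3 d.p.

-0.057

n = 6, Σx = 80.2, Σy = 26.1, Σx² = 1075.76, Σy² = 120.07, Σxy = 348.59
nΣxy − ΣxΣy = 2091.54 − 2093.22 = -1.68
nΣx² − (Σx)² = 6454.56 − 6432.04 = 22.52; nΣy² − (Σy)² = 720.42 − 681.21 = 39.21
r = -1.68 / √(22.52 × 39.21) = -1.68 / 29.7155 ≈ -0.057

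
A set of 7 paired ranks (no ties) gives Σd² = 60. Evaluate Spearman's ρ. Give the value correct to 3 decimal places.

-0.071

ρ = 1 − 6Σd² / [n(n²−1)] = 1 − 6×60 / (7×48)
  = 1 − 360/336 = 1 − 1.0714 ≈ -0.071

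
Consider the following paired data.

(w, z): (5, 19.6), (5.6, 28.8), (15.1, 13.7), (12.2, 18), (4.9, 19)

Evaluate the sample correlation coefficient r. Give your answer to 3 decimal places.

n = 5, Σw = 42.8, Σz = 99.1, Σw² = 457.22, Σz² = 2086.29, Σwz = 778.85
nΣwz − ΣwΣz = 3894.25 − 4241.48 = -347.23
nΣw² − (Σw)² = 2286.1 − 1831.84 = 454.26; nΣz² − (Σz)² = 10431.45 − 9820.81 = 610.64
r = -347.23 / √(454.26 × 610.64) = -347.23 / 526.6776 ≈ -0.659

-0.659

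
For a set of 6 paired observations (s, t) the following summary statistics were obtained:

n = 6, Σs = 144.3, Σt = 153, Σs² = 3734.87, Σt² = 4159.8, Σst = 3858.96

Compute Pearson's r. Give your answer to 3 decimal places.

r = (nΣst − ΣsΣt) / √[(nΣs² − (Σs)²)(nΣt² − (Σt)²)]
Numerator: 6×3858.96 − 144.3×153 = 1075.86
Denominator: √[(22409.22 − 20822.49)(24958.8 − 23409)] = √[1586.73 × 1549.8] = 1568.1563
r = 1075.86 / 1568.1563 ≈ 0.686

0.686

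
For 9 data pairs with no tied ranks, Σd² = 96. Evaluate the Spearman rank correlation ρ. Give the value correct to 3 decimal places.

0.200

ρ = 1 − 6Σd² / [n(n²−1)] = 1 − 6×96 / (9×80)
  = 1 − 576/720 = 1 − 0.8000 ≈ 0.200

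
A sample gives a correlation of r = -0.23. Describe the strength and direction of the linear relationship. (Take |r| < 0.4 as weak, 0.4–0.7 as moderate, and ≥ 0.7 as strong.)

r = -0.23 < 0 so the relationship is negative.
|r| = 0.23, which falls in the weak range.

weak negative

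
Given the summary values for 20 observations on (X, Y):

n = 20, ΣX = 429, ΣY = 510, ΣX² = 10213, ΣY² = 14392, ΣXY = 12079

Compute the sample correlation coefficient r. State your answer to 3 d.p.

r = (nΣXY − ΣXΣY) / √[(nΣX² − (ΣX)²)(nΣY² − (ΣY)²)]
Numerator: 20×12079 − 429×510 = 22790
Denominator: √[(204260 − 184041)(287840 − 260100)] = √[20219 × 27740] = 23682.8009
r = 22790 / 23682.8009 ≈ 0.962

0.962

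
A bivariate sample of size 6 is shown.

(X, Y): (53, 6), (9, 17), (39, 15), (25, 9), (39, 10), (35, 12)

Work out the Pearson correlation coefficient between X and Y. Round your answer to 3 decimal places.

-0.693

n = 6, ΣX = 200, ΣY = 69, ΣX² = 7782, ΣY² = 875, ΣXY = 2091
nΣXY − ΣXΣY = 12546 − 13800 = -1254
nΣX² − (ΣX)² = 46692 − 40000 = 6692; nΣY² − (ΣY)² = 5250 − 4761 = 489
r = -1254 / √(6692 × 489) = -1254 / 1808.9743 ≈ -0.693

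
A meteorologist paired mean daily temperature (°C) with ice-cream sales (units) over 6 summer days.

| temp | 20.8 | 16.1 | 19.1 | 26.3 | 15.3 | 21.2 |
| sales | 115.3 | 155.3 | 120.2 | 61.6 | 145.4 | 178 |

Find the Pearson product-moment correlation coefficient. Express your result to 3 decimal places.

-0.680

n = 6, Σx = 118.8, Σy = 775.8, Σx² = 2431.88, Σy² = 108479.94, Σxy = 14812.69
nΣxy − ΣxΣy = 88876.14 − 92165.04 = -3288.9
nΣx² − (Σx)² = 14591.28 − 14113.44 = 477.84; nΣy² − (Σy)² = 650879.64 − 601865.64 = 49014
r = -3288.9 / √(477.84 × 49014) = -3288.9 / 4839.5092 ≈ -0.680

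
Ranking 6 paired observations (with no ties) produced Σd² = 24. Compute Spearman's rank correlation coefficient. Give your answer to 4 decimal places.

0.3143

ρ = 1 − 6Σd² / [n(n²−1)] = 1 − 6×24 / (6×35)
  = 1 − 144/210 = 1 − 0.68571 ≈ 0.3143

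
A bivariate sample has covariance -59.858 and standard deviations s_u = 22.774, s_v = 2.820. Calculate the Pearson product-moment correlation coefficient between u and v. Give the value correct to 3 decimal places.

-0.932

r = Cov(u,v) / (s_u · s_v) = -59.858 / (22.774 × 2.820)
  = -59.858 / 64.2227 ≈ -0.932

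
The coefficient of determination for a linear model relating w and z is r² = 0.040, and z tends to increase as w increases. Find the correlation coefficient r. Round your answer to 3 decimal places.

0.200

|r| = √0.040 = 0.200
The association is positive, so r = 0.200.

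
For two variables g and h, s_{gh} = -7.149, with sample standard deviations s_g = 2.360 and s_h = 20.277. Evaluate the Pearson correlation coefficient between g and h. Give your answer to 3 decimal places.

-0.149

r = Cov(g,h) / (s_g · s_h) = -7.149 / (2.360 × 20.277)
  = -7.149 / 47.8537 ≈ -0.149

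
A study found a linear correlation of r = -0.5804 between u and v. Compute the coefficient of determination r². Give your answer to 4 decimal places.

r² = (-0.5804)² = 0.3369

0.3369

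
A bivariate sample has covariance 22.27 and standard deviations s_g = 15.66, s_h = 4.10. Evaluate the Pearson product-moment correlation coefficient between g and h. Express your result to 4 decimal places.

r = Cov(g,h) / (s_g · s_h) = 22.27 / (15.66 × 4.10)
  = 22.27 / 64.2060 ≈ 0.3469

0.3469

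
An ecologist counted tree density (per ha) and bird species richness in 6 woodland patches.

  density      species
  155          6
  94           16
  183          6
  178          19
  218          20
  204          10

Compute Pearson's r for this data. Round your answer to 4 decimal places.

0.0502

n = 6, Σx = 1032, Σy = 77, Σx² = 187174, Σy² = 1189, Σxy = 13314
nΣxy − ΣxΣy = 79884 − 79464 = 420
nΣx² − (Σx)² = 1123044 − 1065024 = 58020; nΣy² − (Σy)² = 7134 − 5929 = 1205
r = 420 / √(58020 × 1205) = 420 / 8361.4652 ≈ 0.0502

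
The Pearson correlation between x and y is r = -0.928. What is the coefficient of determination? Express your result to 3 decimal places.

r² = (-0.928)² = 0.861

0.861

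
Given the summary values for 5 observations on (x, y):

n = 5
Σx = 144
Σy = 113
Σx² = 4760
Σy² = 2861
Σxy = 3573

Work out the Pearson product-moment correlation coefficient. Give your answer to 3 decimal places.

r = (nΣxy − ΣxΣy) / √[(nΣx² − (Σx)²)(nΣy² − (Σy)²)]
Numerator: 5×3573 − 144×113 = 1593
Denominator: √[(23800 − 20736)(14305 − 12769)] = √[3064 × 1536] = 2169.4018
r = 1593 / 2169.4018 ≈ 0.734

0.734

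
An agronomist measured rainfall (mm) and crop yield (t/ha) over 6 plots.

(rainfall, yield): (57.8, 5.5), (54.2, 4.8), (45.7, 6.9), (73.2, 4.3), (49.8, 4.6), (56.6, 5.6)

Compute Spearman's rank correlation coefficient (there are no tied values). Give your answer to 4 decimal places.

Rank rainfall: 5, 3, 1, 6, 2, 4
Rank yield: 4, 3, 6, 1, 2, 5
d = rank(rainfall) − rank(yield): 1, 0, -5, 5, 0, -1; Σd² = 52
ρ = 1 − 6Σd² / [n(n²−1)] = 1 − 6×52 / (6×35) = 1 − 312/210 ≈ -0.4857

-0.4857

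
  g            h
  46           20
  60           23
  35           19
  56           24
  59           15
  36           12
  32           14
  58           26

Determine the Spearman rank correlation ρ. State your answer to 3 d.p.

Rank g: 4, 8, 2, 5, 7, 3, 1, 6
Rank h: 5, 6, 4, 7, 3, 1, 2, 8
d = rank(g) − rank(h): -1, 2, -2, -2, 4, 2, -1, -2; Σd² = 38
ρ = 1 − 6Σd² / [n(n²−1)] = 1 − 6×38 / (8×63) = 1 − 228/504 ≈ 0.548

0.548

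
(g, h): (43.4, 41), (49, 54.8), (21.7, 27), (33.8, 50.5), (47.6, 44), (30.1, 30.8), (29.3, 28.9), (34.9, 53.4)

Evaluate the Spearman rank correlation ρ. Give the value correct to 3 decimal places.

0.810

Rank g: 6, 8, 1, 4, 7, 3, 2, 5
Rank h: 4, 8, 1, 6, 5, 3, 2, 7
d = rank(g) − rank(h): 2, 0, 0, -2, 2, 0, 0, -2; Σd² = 16
ρ = 1 − 6Σd² / [n(n²−1)] = 1 − 6×16 / (8×63) = 1 − 96/504 ≈ 0.810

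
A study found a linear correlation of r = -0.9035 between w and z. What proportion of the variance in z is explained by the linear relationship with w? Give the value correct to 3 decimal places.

0.816

r² = (-0.9035)² = 0.816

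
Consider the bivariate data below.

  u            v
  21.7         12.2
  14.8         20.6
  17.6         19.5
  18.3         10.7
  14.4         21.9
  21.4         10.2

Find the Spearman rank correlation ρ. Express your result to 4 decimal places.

-0.8286

Rank u: 6, 2, 3, 4, 1, 5
Rank v: 3, 5, 4, 2, 6, 1
d = rank(u) − rank(v): 3, -3, -1, 2, -5, 4; Σd² = 64
ρ = 1 − 6Σd² / [n(n²−1)] = 1 − 6×64 / (6×35) = 1 − 384/210 ≈ -0.8286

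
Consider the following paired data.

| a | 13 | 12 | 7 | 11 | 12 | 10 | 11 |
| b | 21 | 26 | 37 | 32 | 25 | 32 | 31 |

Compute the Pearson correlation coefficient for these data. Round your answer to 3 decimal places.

-0.915

n = 7, Σa = 76, Σb = 204, Σa² = 848, Σb² = 6120, Σab = 2157
nΣab − ΣaΣb = 15099 − 15504 = -405
nΣa² − (Σa)² = 5936 − 5776 = 160; nΣb² − (Σb)² = 42840 − 41616 = 1224
r = -405 / √(160 × 1224) = -405 / 442.5381 ≈ -0.915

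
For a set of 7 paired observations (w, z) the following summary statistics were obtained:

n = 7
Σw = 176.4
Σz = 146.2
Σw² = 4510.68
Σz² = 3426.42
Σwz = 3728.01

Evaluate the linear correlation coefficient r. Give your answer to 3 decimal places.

r = (nΣwz − ΣwΣz) / √[(nΣw² − (Σw)²)(nΣz² − (Σz)²)]
Numerator: 7×3728.01 − 176.4×146.2 = 306.39
Denominator: √[(31574.76 − 31116.96)(23984.94 − 21374.44)] = √[457.8 × 2610.5] = 1093.2003
r = 306.39 / 1093.2003 ≈ 0.280

0.280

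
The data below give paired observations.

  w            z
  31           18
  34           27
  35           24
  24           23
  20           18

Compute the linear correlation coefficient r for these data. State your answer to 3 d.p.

0.583

n = 5, Σw = 144, Σz = 110, Σw² = 4318, Σz² = 2482, Σwz = 3228
nΣwz − ΣwΣz = 16140 − 15840 = 300
nΣw² − (Σw)² = 21590 − 20736 = 854; nΣz² − (Σz)² = 12410 − 12100 = 310
r = 300 / √(854 × 310) = 300 / 514.5289 ≈ 0.583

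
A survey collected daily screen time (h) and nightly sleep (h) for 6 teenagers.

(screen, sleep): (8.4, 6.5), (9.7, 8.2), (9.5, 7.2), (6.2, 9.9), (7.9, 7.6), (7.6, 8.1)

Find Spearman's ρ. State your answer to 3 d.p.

-0.371

Rank screen: 4, 6, 5, 1, 3, 2
Rank sleep: 1, 5, 2, 6, 3, 4
d = rank(screen) − rank(sleep): 3, 1, 3, -5, 0, -2; Σd² = 48
ρ = 1 − 6Σd² / [n(n²−1)] = 1 − 6×48 / (6×35) = 1 − 288/210 ≈ -0.371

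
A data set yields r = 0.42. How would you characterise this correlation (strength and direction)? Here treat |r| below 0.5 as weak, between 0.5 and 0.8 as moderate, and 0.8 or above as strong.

r = 0.42 > 0 so the relationship is positive.
|r| = 0.42, which falls in the weak range.

weak positive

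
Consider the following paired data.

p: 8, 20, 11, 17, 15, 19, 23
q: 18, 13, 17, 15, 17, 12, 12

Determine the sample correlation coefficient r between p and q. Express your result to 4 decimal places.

-0.9228

n = 7, Σp = 113, Σq = 104, Σp² = 1989, Σq² = 1584, Σpq = 1605
nΣpq − ΣpΣq = 11235 − 11752 = -517
nΣp² − (Σp)² = 13923 − 12769 = 1154; nΣq² − (Σq)² = 11088 − 10816 = 272
r = -517 / √(1154 × 272) = -517 / 560.2571 ≈ -0.9228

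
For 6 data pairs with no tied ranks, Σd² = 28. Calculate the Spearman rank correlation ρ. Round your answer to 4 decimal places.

0.2000

ρ = 1 − 6Σd² / [n(n²−1)] = 1 − 6×28 / (6×35)
  = 1 − 168/210 = 1 − 0.80000 ≈ 0.2000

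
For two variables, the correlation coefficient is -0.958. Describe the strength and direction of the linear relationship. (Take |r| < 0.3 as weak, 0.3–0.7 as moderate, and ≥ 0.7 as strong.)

strong negative

r = -0.958 < 0 so the relationship is negative.
|r| = 0.958, which falls in the strong range.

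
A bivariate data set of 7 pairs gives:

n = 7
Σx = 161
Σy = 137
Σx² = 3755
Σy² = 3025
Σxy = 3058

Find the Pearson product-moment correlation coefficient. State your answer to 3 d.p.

-0.696

r = (nΣxy − ΣxΣy) / √[(nΣx² − (Σx)²)(nΣy² − (Σy)²)]
Numerator: 7×3058 − 161×137 = -651
Denominator: √[(26285 − 25921)(21175 − 18769)] = √[364 × 2406] = 935.8333
r = -651 / 935.8333 ≈ -0.696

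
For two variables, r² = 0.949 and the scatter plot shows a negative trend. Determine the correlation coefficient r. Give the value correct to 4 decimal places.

|r| = √0.949 = 0.9742
The association is negative, so r = −0.9742.

-0.9742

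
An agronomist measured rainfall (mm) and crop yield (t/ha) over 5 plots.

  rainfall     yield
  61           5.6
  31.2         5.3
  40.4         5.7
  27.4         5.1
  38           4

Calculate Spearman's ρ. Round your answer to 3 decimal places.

0.600

Rank rainfall: 5, 2, 4, 1, 3
Rank yield: 4, 3, 5, 2, 1
d = rank(rainfall) − rank(yield): 1, -1, -1, -1, 2; Σd² = 8
ρ = 1 − 6Σd² / [n(n²−1)] = 1 − 6×8 / (5×24) = 1 − 48/120 ≈ 0.600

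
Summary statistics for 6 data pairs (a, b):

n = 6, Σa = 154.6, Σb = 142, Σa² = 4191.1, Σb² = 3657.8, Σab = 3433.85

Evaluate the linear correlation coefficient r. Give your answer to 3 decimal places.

-0.906

r = (nΣab − ΣaΣb) / √[(nΣa² − (Σa)²)(nΣb² − (Σb)²)]
Numerator: 6×3433.85 − 154.6×142 = -1350.1
Denominator: √[(25146.6 − 23901.16)(21946.8 − 20164)] = √[1245.44 × 1782.8] = 1490.0907
r = -1350.1 / 1490.0907 ≈ -0.906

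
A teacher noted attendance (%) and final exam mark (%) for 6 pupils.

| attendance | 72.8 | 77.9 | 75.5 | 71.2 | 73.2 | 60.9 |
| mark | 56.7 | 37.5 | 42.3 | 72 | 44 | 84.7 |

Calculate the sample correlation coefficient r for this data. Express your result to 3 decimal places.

n = 6, Σx = 431.5, Σy = 337.2, Σx² = 31204.99, Σy² = 20704.52, Σxy = 23748.09
nΣxy − ΣxΣy = 142488.54 − 145501.8 = -3013.26
nΣx² − (Σx)² = 187229.94 − 186192.25 = 1037.69; nΣy² − (Σy)² = 124227.12 − 113703.84 = 10523.28
r = -3013.26 / √(1037.69 × 10523.28) = -3013.26 / 3304.5276 ≈ -0.912

-0.912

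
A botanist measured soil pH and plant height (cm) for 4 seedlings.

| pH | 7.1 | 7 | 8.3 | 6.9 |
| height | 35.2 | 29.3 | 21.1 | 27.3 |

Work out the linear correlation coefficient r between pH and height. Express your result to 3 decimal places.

n = 4, Σx = 29.3, Σy = 112.9, Σx² = 215.91, Σy² = 3288.03, Σxy = 818.52
nΣxy − ΣxΣy = 3274.08 − 3307.97 = -33.89
nΣx² − (Σx)² = 863.64 − 858.49 = 5.15; nΣy² − (Σy)² = 13152.12 − 12746.41 = 405.71
r = -33.89 / √(5.15 × 405.71) = -33.89 / 45.7100 ≈ -0.741

-0.741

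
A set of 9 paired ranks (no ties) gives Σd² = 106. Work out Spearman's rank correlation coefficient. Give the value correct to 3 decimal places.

ρ = 1 − 6Σd² / [n(n²−1)] = 1 − 6×106 / (9×80)
  = 1 − 636/720 = 1 − 0.8833 ≈ 0.117

0.117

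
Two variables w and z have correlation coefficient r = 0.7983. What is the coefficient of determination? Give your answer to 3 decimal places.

r² = (0.7983)² = 0.637

0.637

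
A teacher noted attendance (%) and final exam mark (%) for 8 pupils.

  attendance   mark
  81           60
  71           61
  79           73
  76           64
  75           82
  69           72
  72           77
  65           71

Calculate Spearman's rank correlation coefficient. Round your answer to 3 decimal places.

Rank attendance: 8, 3, 7, 6, 5, 2, 4, 1
Rank mark: 1, 2, 6, 3, 8, 5, 7, 4
d = rank(attendance) − rank(mark): 7, 1, 1, 3, -3, -3, -3, -3; Σd² = 96
ρ = 1 − 6Σd² / [n(n²−1)] = 1 − 6×96 / (8×63) = 1 − 576/504 ≈ -0.143

-0.143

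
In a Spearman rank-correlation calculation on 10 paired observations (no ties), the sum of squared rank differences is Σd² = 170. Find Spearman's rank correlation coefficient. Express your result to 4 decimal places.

ρ = 1 − 6Σd² / [n(n²−1)] = 1 − 6×170 / (10×99)
  = 1 − 1020/990 = 1 − 1.03030 ≈ -0.0303

-0.0303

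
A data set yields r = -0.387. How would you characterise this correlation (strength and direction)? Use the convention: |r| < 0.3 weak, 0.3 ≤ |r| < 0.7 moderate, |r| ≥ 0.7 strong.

moderate negative

r = -0.387 < 0 so the relationship is negative.
|r| = 0.387, which falls in the moderate range.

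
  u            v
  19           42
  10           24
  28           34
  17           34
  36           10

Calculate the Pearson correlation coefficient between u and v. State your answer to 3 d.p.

n = 5, Σu = 110, Σv = 144, Σu² = 2830, Σv² = 4752, Σuv = 2928
nΣuv − ΣuΣv = 14640 − 15840 = -1200
nΣu² − (Σu)² = 14150 − 12100 = 2050; nΣv² − (Σv)² = 23760 − 20736 = 3024
r = -1200 / √(2050 × 3024) = -1200 / 2489.8193 ≈ -0.482

-0.482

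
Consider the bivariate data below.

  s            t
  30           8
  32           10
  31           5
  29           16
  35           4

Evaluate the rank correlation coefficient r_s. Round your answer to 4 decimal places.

-0.7000

Rank s: 2, 4, 3, 1, 5
Rank t: 3, 4, 2, 5, 1
d = rank(s) − rank(t): -1, 0, 1, -4, 4; Σd² = 34
ρ = 1 − 6Σd² / [n(n²−1)] = 1 − 6×34 / (5×24) = 1 − 204/120 ≈ -0.7000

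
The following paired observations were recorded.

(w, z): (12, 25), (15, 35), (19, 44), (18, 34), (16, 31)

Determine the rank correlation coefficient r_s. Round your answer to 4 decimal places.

0.7000

Rank w: 1, 2, 5, 4, 3
Rank z: 1, 4, 5, 3, 2
d = rank(w) − rank(z): 0, -2, 0, 1, 1; Σd² = 6
ρ = 1 − 6Σd² / [n(n²−1)] = 1 − 6×6 / (5×24) = 1 − 36/120 ≈ 0.7000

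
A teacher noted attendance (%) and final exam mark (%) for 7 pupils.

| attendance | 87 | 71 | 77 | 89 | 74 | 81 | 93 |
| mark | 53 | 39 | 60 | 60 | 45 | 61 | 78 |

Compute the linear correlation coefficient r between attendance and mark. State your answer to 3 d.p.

0.812

n = 7, Σx = 572, Σy = 396, Σx² = 47146, Σy² = 23360, Σxy = 32865
nΣxy − ΣxΣy = 230055 − 226512 = 3543
nΣx² − (Σx)² = 330022 − 327184 = 2838; nΣy² − (Σy)² = 163520 − 156816 = 6704
r = 3543 / √(2838 × 6704) = 3543 / 4361.8748 ≈ 0.812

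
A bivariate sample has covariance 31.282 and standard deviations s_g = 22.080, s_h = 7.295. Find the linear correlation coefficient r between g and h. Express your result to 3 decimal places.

0.194

r = Cov(g,h) / (s_g · s_h) = 31.282 / (22.080 × 7.295)
  = 31.282 / 161.0736 ≈ 0.194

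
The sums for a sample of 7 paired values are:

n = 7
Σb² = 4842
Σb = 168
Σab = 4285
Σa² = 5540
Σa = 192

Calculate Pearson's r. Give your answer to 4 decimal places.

r = (nΣab − ΣaΣb) / √[(nΣa² − (Σa)²)(nΣb² − (Σb)²)]
Numerator: 7×4285 − 192×168 = -2261
Denominator: √[(38780 − 36864)(33894 − 28224)] = √[1916 × 5670] = 3296.0158
r = -2261 / 3296.0158 ≈ -0.6860

-0.6860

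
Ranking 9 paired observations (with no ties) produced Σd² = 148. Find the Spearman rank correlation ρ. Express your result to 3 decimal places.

ρ = 1 − 6Σd² / [n(n²−1)] = 1 − 6×148 / (9×80)
  = 1 − 888/720 = 1 − 1.2333 ≈ -0.233

-0.233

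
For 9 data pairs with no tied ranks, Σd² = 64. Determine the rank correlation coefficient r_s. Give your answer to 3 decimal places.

0.467

ρ = 1 − 6Σd² / [n(n²−1)] = 1 − 6×64 / (9×80)
  = 1 − 384/720 = 1 − 0.5333 ≈ 0.467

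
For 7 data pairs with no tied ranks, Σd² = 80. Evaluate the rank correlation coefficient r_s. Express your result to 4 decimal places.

-0.4286

ρ = 1 − 6Σd² / [n(n²−1)] = 1 − 6×80 / (7×48)
  = 1 − 480/336 = 1 − 1.42857 ≈ -0.4286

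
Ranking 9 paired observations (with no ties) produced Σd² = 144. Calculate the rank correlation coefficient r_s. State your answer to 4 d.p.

ρ = 1 − 6Σd² / [n(n²−1)] = 1 − 6×144 / (9×80)
  = 1 − 864/720 = 1 − 1.20000 ≈ -0.2000

-0.2000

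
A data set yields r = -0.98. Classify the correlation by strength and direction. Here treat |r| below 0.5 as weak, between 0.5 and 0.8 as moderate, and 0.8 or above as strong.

r = -0.98 < 0 so the relationship is negative.
|r| = 0.98, which falls in the strong range.

strong negative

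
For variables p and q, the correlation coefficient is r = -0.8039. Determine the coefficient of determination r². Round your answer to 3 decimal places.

r² = (-0.8039)² = 0.646

0.646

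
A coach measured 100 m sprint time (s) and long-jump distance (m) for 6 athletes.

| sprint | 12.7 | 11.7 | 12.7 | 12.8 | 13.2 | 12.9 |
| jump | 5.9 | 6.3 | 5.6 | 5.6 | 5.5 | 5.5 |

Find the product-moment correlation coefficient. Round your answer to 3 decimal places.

n = 6, Σx = 76, Σy = 34.4, Σx² = 963.96, Σy² = 197.72, Σxy = 434.99
nΣxy − ΣxΣy = 2609.94 − 2614.4 = -4.46
nΣx² − (Σx)² = 5783.76 − 5776 = 7.76; nΣy² − (Σy)² = 1186.32 − 1183.36 = 2.96
r = -4.46 / √(7.76 × 2.96) = -4.46 / 4.7927 ≈ -0.931

-0.931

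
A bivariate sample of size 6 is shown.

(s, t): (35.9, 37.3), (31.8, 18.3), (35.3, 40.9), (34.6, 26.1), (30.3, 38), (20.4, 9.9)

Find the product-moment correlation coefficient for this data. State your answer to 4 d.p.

0.7480

n = 6, Σs = 188.3, Σt = 170.5, Σs² = 6077.55, Σt² = 5622.21, Σst = 5621.2
nΣst − ΣsΣt = 33727.2 − 32105.15 = 1622.05
nΣs² − (Σs)² = 36465.3 − 35456.89 = 1008.41; nΣt² − (Σt)² = 33733.26 − 29070.25 = 4663.01
r = 1622.05 / √(1008.41 × 4663.01) = 1622.05 / 2168.4616 ≈ 0.7480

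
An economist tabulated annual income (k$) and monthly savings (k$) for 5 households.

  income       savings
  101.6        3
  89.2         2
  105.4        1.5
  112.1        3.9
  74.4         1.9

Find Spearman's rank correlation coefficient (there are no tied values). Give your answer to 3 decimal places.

Rank income: 3, 2, 4, 5, 1
Rank savings: 4, 3, 1, 5, 2
d = rank(income) − rank(savings): -1, -1, 3, 0, -1; Σd² = 12
ρ = 1 − 6Σd² / [n(n²−1)] = 1 − 6×12 / (5×24) = 1 − 72/120 ≈ 0.400

0.400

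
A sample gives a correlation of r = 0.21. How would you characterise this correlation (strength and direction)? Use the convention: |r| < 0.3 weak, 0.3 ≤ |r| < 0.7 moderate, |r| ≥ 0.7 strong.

weak positive

r = 0.21 > 0 so the relationship is positive.
|r| = 0.21, which falls in the weak range.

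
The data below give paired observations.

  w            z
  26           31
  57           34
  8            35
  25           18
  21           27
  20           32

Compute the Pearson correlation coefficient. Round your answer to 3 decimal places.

n = 6, Σw = 157, Σz = 177, Σw² = 5455, Σz² = 5419, Σwz = 4681
nΣwz − ΣwΣz = 28086 − 27789 = 297
nΣw² − (Σw)² = 32730 − 24649 = 8081; nΣz² − (Σz)² = 32514 − 31329 = 1185
r = 297 / √(8081 × 1185) = 297 / 3094.5088 ≈ 0.096

0.096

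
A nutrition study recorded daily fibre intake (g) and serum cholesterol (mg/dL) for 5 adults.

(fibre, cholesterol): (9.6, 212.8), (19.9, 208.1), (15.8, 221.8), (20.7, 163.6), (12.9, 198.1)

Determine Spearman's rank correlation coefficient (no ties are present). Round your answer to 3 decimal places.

Rank fibre: 1, 4, 3, 5, 2
Rank cholesterol: 4, 3, 5, 1, 2
d = rank(fibre) − rank(cholesterol): -3, 1, -2, 4, 0; Σd² = 30
ρ = 1 − 6Σd² / [n(n²−1)] = 1 − 6×30 / (5×24) = 1 − 180/120 ≈ -0.500

-0.500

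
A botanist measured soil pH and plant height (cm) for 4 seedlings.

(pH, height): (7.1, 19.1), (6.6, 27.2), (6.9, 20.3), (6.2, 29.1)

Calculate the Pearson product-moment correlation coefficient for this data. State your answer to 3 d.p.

-0.955

n = 4, Σx = 26.8, Σy = 95.7, Σx² = 180.02, Σy² = 2363.55, Σxy = 635.62
nΣxy − ΣxΣy = 2542.48 − 2564.76 = -22.28
nΣx² − (Σx)² = 720.08 − 718.24 = 1.84; nΣy² − (Σy)² = 9454.2 − 9158.49 = 295.71
r = -22.28 / √(1.84 × 295.71) = -22.28 / 23.3261 ≈ -0.955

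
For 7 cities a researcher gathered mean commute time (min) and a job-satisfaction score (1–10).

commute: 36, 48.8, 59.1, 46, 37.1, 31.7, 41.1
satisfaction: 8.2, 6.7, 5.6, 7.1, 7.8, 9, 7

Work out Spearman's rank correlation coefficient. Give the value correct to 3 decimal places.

Rank commute: 2, 6, 7, 5, 3, 1, 4
Rank satisfaction: 6, 2, 1, 4, 5, 7, 3
d = rank(commute) − rank(satisfaction): -4, 4, 6, 1, -2, -6, 1; Σd² = 110
ρ = 1 − 6Σd² / [n(n²−1)] = 1 − 6×110 / (7×48) = 1 − 660/336 ≈ -0.964

-0.964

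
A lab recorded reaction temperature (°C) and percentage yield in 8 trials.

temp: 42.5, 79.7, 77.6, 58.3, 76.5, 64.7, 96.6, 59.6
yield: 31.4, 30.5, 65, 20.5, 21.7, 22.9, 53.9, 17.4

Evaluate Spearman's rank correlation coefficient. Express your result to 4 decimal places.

0.5000

Rank temp: 1, 7, 6, 2, 5, 4, 8, 3
Rank yield: 6, 5, 8, 2, 3, 4, 7, 1
d = rank(temp) − rank(yield): -5, 2, -2, 0, 2, 0, 1, 2; Σd² = 42
ρ = 1 − 6Σd² / [n(n²−1)] = 1 − 6×42 / (8×63) = 1 − 252/504 ≈ 0.5000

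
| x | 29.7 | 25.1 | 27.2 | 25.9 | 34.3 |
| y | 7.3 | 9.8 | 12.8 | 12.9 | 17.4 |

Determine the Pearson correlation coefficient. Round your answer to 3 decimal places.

0.529

n = 5, Σx = 142.2, Σy = 60.2, Σx² = 4099.24, Σy² = 782.34, Σxy = 1741.88
nΣxy − ΣxΣy = 8709.4 − 8560.44 = 148.96
nΣx² − (Σx)² = 20496.2 − 20220.84 = 275.36; nΣy² − (Σy)² = 3911.7 − 3624.04 = 287.66
r = 148.96 / √(275.36 × 287.66) = 148.96 / 281.4428 ≈ 0.529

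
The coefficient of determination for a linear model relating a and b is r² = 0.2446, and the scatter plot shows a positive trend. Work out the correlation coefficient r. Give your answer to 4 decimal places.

0.4946

|r| = √0.2446 = 0.4946
The association is positive, so r = 0.4946.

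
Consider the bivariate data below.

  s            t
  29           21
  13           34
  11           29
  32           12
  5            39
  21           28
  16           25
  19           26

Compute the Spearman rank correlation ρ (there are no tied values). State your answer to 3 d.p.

-0.881

Rank s: 7, 3, 2, 8, 1, 6, 4, 5
Rank t: 2, 7, 6, 1, 8, 5, 3, 4
d = rank(s) − rank(t): 5, -4, -4, 7, -7, 1, 1, 1; Σd² = 158
ρ = 1 − 6Σd² / [n(n²−1)] = 1 − 6×158 / (8×63) = 1 − 948/504 ≈ -0.881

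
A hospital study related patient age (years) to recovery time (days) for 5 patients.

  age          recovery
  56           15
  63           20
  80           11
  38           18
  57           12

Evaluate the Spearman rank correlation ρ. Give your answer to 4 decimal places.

Rank age: 2, 4, 5, 1, 3
Rank recovery: 3, 5, 1, 4, 2
d = rank(age) − rank(recovery): -1, -1, 4, -3, 1; Σd² = 28
ρ = 1 − 6Σd² / [n(n²−1)] = 1 − 6×28 / (5×24) = 1 − 168/120 ≈ -0.4000

-0.4000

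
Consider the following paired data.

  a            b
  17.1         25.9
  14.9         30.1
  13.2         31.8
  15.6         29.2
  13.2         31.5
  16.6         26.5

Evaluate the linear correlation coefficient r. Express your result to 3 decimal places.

n = 6, Σa = 90.6, Σb = 175, Σa² = 1381.82, Σb² = 5135.2, Σab = 2622.36
nΣab − ΣaΣb = 15734.16 − 15855 = -120.84
nΣa² − (Σa)² = 8290.92 − 8208.36 = 82.56; nΣb² − (Σb)² = 30811.2 − 30625 = 186.2
r = -120.84 / √(82.56 × 186.2) = -120.84 / 123.9866 ≈ -0.975

-0.975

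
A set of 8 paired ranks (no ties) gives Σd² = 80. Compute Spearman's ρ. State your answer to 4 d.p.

0.0476

ρ = 1 − 6Σd² / [n(n²−1)] = 1 − 6×80 / (8×63)
  = 1 − 480/504 = 1 − 0.95238 ≈ 0.0476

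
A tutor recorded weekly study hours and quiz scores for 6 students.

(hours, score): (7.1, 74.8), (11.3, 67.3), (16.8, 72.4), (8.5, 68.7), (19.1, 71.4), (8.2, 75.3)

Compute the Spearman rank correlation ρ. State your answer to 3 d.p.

Rank hours: 1, 4, 5, 3, 6, 2
Rank score: 5, 1, 4, 2, 3, 6
d = rank(hours) − rank(score): -4, 3, 1, 1, 3, -4; Σd² = 52
ρ = 1 − 6Σd² / [n(n²−1)] = 1 − 6×52 / (6×35) = 1 − 312/210 ≈ -0.486

-0.486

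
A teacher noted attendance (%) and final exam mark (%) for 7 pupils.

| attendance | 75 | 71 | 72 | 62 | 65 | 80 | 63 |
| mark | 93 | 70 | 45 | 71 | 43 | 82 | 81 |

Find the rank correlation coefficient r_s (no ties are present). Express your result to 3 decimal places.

0.393

Rank attendance: 6, 4, 5, 1, 3, 7, 2
Rank mark: 7, 3, 2, 4, 1, 6, 5
d = rank(attendance) − rank(mark): -1, 1, 3, -3, 2, 1, -3; Σd² = 34
ρ = 1 − 6Σd² / [n(n²−1)] = 1 − 6×34 / (7×48) = 1 − 204/336 ≈ 0.393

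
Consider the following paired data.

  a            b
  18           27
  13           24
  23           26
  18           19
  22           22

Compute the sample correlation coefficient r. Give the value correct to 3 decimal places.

0.071

n = 5, Σa = 94, Σb = 118, Σa² = 1830, Σb² = 2826, Σab = 2222
nΣab − ΣaΣb = 11110 − 11092 = 18
nΣa² − (Σa)² = 9150 − 8836 = 314; nΣb² − (Σb)² = 14130 − 13924 = 206
r = 18 / √(314 × 206) = 18 / 254.3305 ≈ 0.071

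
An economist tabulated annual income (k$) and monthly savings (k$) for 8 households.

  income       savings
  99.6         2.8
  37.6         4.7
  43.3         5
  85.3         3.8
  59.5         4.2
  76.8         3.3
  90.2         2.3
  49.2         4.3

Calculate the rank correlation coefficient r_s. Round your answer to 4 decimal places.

Rank income: 8, 1, 2, 6, 4, 5, 7, 3
Rank savings: 2, 7, 8, 4, 5, 3, 1, 6
d = rank(income) − rank(savings): 6, -6, -6, 2, -1, 2, 6, -3; Σd² = 162
ρ = 1 − 6Σd² / [n(n²−1)] = 1 − 6×162 / (8×63) = 1 − 972/504 ≈ -0.9286

-0.9286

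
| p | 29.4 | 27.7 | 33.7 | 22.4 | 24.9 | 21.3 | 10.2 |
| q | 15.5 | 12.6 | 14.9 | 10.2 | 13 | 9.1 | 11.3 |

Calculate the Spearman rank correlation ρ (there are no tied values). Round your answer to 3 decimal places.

Rank p: 6, 5, 7, 3, 4, 2, 1
Rank q: 7, 4, 6, 2, 5, 1, 3
d = rank(p) − rank(q): -1, 1, 1, 1, -1, 1, -2; Σd² = 10
ρ = 1 − 6Σd² / [n(n²−1)] = 1 − 6×10 / (7×48) = 1 − 60/336 ≈ 0.821

0.821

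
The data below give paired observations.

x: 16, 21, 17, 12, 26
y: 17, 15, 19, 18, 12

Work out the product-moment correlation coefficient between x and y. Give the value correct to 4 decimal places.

-0.8874

n = 5, Σx = 92, Σy = 81, Σx² = 1806, Σy² = 1343, Σxy = 1438
nΣxy − ΣxΣy = 7190 − 7452 = -262
nΣx² − (Σx)² = 9030 − 8464 = 566; nΣy² − (Σy)² = 6715 − 6561 = 154
r = -262 / √(566 × 154) = -262 / 295.2355 ≈ -0.8874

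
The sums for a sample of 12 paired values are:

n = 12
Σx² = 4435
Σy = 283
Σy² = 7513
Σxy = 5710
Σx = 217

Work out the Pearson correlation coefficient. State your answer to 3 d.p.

r = (nΣxy − ΣxΣy) / √[(nΣx² − (Σx)²)(nΣy² − (Σy)²)]
Numerator: 12×5710 − 217×283 = 7109
Denominator: √[(53220 − 47089)(90156 − 80089)] = √[6131 × 10067] = 7856.2572
r = 7109 / 7856.2572 ≈ 0.905

0.905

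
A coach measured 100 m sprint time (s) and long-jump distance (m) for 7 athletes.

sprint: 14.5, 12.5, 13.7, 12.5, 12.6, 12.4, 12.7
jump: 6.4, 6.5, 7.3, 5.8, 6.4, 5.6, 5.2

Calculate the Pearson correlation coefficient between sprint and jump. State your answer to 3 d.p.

0.509

n = 7, Σx = 90.9, Σy = 43.2, Σx² = 1184.25, Σy² = 269.5, Σxy = 562.68
nΣxy − ΣxΣy = 3938.76 − 3926.88 = 11.88
nΣx² − (Σx)² = 8289.75 − 8262.81 = 26.94; nΣy² − (Σy)² = 1886.5 − 1866.24 = 20.26
r = 11.88 / √(26.94 × 20.26) = 11.88 / 23.3625 ≈ 0.509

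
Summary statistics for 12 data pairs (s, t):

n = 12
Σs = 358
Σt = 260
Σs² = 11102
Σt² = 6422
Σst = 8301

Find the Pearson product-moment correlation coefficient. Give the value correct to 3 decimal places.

r = (nΣst − ΣsΣt) / √[(nΣs² − (Σs)²)(nΣt² − (Σt)²)]
Numerator: 12×8301 − 358×260 = 6532
Denominator: √[(133224 − 128164)(77064 − 67600)] = √[5060 × 9464] = 6920.1040
r = 6532 / 6920.1040 ≈ 0.944

0.944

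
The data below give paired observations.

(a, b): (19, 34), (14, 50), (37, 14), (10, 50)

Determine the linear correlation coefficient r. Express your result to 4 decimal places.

-0.9756

n = 4, Σa = 80, Σb = 148, Σa² = 2026, Σb² = 6352, Σab = 2364
nΣab − ΣaΣb = 9456 − 11840 = -2384
nΣa² − (Σa)² = 8104 − 6400 = 1704; nΣb² − (Σb)² = 25408 − 21904 = 3504
r = -2384 / √(1704 × 3504) = -2384 / 2443.5253 ≈ -0.9756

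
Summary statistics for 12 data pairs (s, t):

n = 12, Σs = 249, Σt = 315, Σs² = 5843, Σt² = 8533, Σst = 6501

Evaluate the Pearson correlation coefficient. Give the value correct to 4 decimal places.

r = (nΣst − ΣsΣt) / √[(nΣs² − (Σs)²)(nΣt² − (Σt)²)]
Numerator: 12×6501 − 249×315 = -423
Denominator: √[(70116 − 62001)(102396 − 99225)] = √[8115 × 3171] = 5072.7374
r = -423 / 5072.7374 ≈ -0.0834

-0.0834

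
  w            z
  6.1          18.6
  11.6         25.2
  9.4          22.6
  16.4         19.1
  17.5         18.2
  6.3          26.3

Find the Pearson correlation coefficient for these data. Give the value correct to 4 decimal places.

-0.4893

n = 6, Σw = 67.3, Σz = 130, Σw² = 875.03, Σz² = 2879.5, Σwz = 1415.65
nΣwz − ΣwΣz = 8493.9 − 8749 = -255.1
nΣw² − (Σw)² = 5250.18 − 4529.29 = 720.89; nΣz² − (Σz)² = 17277 − 16900 = 377
r = -255.1 / √(720.89 × 377) = -255.1 / 521.3209 ≈ -0.4893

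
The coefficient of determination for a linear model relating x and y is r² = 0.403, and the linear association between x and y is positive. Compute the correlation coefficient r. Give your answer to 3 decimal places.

0.635

|r| = √0.403 = 0.635
The association is positive, so r = 0.635.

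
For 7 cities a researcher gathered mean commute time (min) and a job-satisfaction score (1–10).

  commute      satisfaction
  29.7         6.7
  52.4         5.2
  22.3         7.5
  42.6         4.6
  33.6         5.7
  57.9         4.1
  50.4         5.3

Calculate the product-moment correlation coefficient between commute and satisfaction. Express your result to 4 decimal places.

n = 7, Σx = 288.9, Σy = 39.1, Σx² = 12961.43, Σy² = 226.73, Σxy = 1530.71
nΣxy − ΣxΣy = 10714.97 − 11295.99 = -581.02
nΣx² − (Σx)² = 90730.01 − 83463.21 = 7266.8; nΣy² − (Σy)² = 1587.11 − 1528.81 = 58.3
r = -581.02 / √(7266.8 × 58.3) = -581.02 / 650.8874 ≈ -0.8927

-0.8927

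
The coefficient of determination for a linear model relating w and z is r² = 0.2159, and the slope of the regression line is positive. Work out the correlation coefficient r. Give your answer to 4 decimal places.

|r| = √0.2159 = 0.4647
The association is positive, so r = 0.4647.

0.4647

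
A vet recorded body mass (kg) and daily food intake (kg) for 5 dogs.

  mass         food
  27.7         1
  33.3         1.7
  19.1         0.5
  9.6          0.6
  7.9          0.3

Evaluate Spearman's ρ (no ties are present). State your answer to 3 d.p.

Rank mass: 4, 5, 3, 2, 1
Rank food: 4, 5, 2, 3, 1
d = rank(mass) − rank(food): 0, 0, 1, -1, 0; Σd² = 2
ρ = 1 − 6Σd² / [n(n²−1)] = 1 − 6×2 / (5×24) = 1 − 12/120 ≈ 0.900

0.900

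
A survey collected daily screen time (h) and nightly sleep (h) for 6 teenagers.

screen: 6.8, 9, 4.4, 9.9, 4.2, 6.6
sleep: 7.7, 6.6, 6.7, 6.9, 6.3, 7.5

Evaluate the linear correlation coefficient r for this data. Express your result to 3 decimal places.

n = 6, Σx = 40.9, Σy = 41.7, Σx² = 305.81, Σy² = 291.29, Σxy = 285.51
nΣxy − ΣxΣy = 1713.06 − 1705.53 = 7.53
nΣx² − (Σx)² = 1834.86 − 1672.81 = 162.05; nΣy² − (Σy)² = 1747.74 − 1738.89 = 8.85
r = 7.53 / √(162.05 × 8.85) = 7.53 / 37.8701 ≈ 0.199

0.199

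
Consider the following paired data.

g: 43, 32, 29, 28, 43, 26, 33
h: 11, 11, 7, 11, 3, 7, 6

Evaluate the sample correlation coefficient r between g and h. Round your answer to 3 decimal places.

-0.208

n = 7, Σg = 234, Σh = 56, Σg² = 8112, Σh² = 506, Σgh = 1845
nΣgh − ΣgΣh = 12915 − 13104 = -189
nΣg² − (Σg)² = 56784 − 54756 = 2028; nΣh² − (Σh)² = 3542 − 3136 = 406
r = -189 / √(2028 × 406) = -189 / 907.3963 ≈ -0.208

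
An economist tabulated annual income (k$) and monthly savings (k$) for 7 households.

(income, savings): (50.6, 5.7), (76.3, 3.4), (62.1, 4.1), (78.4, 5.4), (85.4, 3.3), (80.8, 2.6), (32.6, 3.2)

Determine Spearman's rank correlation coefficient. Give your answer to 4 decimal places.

Rank income: 2, 4, 3, 5, 7, 6, 1
Rank savings: 7, 4, 5, 6, 3, 1, 2
d = rank(income) − rank(savings): -5, 0, -2, -1, 4, 5, -1; Σd² = 72
ρ = 1 − 6Σd² / [n(n²−1)] = 1 − 6×72 / (7×48) = 1 − 432/336 ≈ -0.2857

-0.2857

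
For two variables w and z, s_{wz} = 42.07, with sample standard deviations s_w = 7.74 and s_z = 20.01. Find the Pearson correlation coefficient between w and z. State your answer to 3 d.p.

0.272

r = Cov(w,z) / (s_w · s_z) = 42.07 / (7.74 × 20.01)
  = 42.07 / 154.8774 ≈ 0.272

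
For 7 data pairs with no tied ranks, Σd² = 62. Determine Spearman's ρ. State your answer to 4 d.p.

-0.1071

ρ = 1 − 6Σd² / [n(n²−1)] = 1 − 6×62 / (7×48)
  = 1 − 372/336 = 1 − 1.10714 ≈ -0.1071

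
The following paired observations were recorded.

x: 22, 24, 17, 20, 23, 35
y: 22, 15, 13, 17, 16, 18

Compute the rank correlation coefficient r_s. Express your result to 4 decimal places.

Rank x: 3, 5, 1, 2, 4, 6
Rank y: 6, 2, 1, 4, 3, 5
d = rank(x) − rank(y): -3, 3, 0, -2, 1, 1; Σd² = 24
ρ = 1 − 6Σd² / [n(n²−1)] = 1 − 6×24 / (6×35) = 1 − 144/210 ≈ 0.3143

0.3143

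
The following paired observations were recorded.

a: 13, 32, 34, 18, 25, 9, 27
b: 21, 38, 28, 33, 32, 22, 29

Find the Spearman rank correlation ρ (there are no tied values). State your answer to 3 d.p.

Rank a: 2, 6, 7, 3, 4, 1, 5
Rank b: 1, 7, 3, 6, 5, 2, 4
d = rank(a) − rank(b): 1, -1, 4, -3, -1, -1, 1; Σd² = 30
ρ = 1 − 6Σd² / [n(n²−1)] = 1 − 6×30 / (7×48) = 1 − 180/336 ≈ 0.464

0.464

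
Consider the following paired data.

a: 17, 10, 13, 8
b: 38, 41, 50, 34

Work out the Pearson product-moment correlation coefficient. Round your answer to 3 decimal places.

n = 4, Σa = 48, Σb = 163, Σa² = 622, Σb² = 6781, Σab = 1978
nΣab − ΣaΣb = 7912 − 7824 = 88
nΣa² − (Σa)² = 2488 − 2304 = 184; nΣb² − (Σb)² = 27124 − 26569 = 555
r = 88 / √(184 × 555) = 88 / 319.5622 ≈ 0.275

0.275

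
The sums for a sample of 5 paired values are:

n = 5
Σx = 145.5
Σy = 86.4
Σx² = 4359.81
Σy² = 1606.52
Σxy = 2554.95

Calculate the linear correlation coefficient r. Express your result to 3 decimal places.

0.341

r = (nΣxy − ΣxΣy) / √[(nΣx² − (Σx)²)(nΣy² − (Σy)²)]
Numerator: 5×2554.95 − 145.5×86.4 = 203.55
Denominator: √[(21799.05 − 21170.25)(8032.6 − 7464.96)] = √[628.8 × 567.64] = 597.4379
r = 203.55 / 597.4379 ≈ 0.341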